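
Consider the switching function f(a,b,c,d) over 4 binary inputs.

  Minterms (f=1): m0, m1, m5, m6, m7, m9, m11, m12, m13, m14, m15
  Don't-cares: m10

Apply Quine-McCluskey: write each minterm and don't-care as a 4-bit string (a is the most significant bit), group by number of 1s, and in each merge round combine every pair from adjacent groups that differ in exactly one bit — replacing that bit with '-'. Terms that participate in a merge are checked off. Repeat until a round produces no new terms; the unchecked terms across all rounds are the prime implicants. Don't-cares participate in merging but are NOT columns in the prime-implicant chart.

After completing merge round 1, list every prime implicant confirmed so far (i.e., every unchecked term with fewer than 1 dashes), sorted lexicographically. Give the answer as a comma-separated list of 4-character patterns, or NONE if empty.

size-2^0 implicants → 0000(✓)  0001(✓)  0101(✓)  0110(✓)  0111(✓)  1001(✓)  1010(✓)  1011(✓)  1100(✓)  1101(✓)  1110(✓)  1111(✓)
size-2^1 implicants → -001(✓)  -101(✓)  -110(✓)  -111(✓)  0-01(✓)  000-  01-1(✓)  011-(✓)  1-01(✓)  1-10(✓)  1-11(✓)  10-1(✓)  101-(✓)  11-0(✓)  11-1(✓)  110-(✓)  111-(✓)
size-2^2 implicants → --01  -1-1  -11-  1--1  1-1-  11--
Unchecked terms (primes): --01, -1-1, -11-, 000-, 1--1, 1-1-, 11--

NONE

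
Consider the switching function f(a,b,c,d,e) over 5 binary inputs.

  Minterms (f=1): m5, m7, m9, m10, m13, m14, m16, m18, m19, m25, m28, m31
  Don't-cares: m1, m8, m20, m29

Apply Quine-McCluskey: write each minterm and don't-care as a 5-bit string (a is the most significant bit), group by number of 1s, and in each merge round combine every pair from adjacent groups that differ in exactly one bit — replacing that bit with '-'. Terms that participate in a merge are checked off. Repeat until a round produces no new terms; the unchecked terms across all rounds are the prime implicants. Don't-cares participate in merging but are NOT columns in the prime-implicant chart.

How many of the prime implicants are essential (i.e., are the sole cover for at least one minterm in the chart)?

size-2^0 implicants → 00001(✓)  00101(✓)  00111(✓)  01000(✓)  01001(✓)  01010(✓)  01101(✓)  01110(✓)  10000(✓)  10010(✓)  10011(✓)  10100(✓)  11001(✓)  11100(✓)  11101(✓)  11111(✓)
size-2^1 implicants → -1001(✓)  -1101(✓)  0-001(✓)  0-101(✓)  00-01(✓)  001-1  01-01(✓)  01-10  010-0  0100-  1-100  10-00  100-0  1001-  11-01(✓)  111-1  1110-
size-2^2 implicants → -1-01  0--01
Unchecked terms (primes): -1-01, 0--01, 001-1, 01-10, 010-0, 0100-, 1-100, 10-00, 100-0, 1001-, 111-1, 1110-
Minterm coverage:
  m5 ⊆ 0--01,001-1
  m7 ⊆ 001-1 [E]
  m9 ⊆ -1-01,0--01,0100-
  m10 ⊆ 01-10,010-0
  m13 ⊆ -1-01,0--01
  m14 ⊆ 01-10 [E]
  m16 ⊆ 10-00,100-0
  m18 ⊆ 100-0,1001-
  m19 ⊆ 1001- [E]
  m25 ⊆ -1-01 [E]
  m28 ⊆ 1-100,1110-
  m31 ⊆ 111-1 [E]
E = {-1-01, 001-1, 01-10, 1001-, 111-1}

5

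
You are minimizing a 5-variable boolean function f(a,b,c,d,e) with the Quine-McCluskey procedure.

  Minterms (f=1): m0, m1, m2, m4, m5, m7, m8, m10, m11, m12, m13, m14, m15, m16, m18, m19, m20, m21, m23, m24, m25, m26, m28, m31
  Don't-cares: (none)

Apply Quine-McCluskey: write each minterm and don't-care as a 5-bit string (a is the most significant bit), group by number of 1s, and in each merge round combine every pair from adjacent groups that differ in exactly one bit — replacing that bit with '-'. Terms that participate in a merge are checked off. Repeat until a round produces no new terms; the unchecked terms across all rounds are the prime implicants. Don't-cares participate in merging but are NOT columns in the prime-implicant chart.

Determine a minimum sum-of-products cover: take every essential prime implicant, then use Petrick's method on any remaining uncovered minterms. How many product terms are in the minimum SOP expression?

9

Round 0: 00000✓ 00001✓ 00010✓ 00100✓ 00101✓ 00111✓ 01000✓ 01010✓ 01011✓ 01100✓ 01101✓ 01110✓ 01111✓ 10000✓ 10010✓ 10011✓ 10100✓ 10101✓ 10111✓ 11000✓ 11001✓ 11010✓ 11100✓ 11111✓
Round 1: -0000✓ -0010✓ -0100✓ -0101✓ -0111✓ -1000✓ -1010✓ -1100✓ -1111✓ 0-000✓ 0-010✓ 0-100✓ 0-101✓ 0-111✓ 00-00✓ 00-01✓ 000-0✓ 0000-✓ 001-1✓ 0010-✓ 01-00✓ 01-10✓ 01-11✓ 010-0✓ 0101-✓ 011-0✓ 011-1✓ 0110-✓ 0111-✓ 1-000✓ 1-010✓ 1-100✓ 1-111✓ 10-00✓ 10-11 100-0✓ 1001- 101-1✓ 1010-✓ 11-00✓ 110-0✓ 1100-
Round 2: --000✓ --010✓ --100✓ --111 -0-00✓ -00-0✓ -01-1 -010- -1-00✓ -10-0✓ 0--00✓ 0-0-0✓ 0-1-1 0-10- 00-0- 01--0 01-1- 011-- 1--00✓ 1-0-0✓
Round 3: ---00 --0-0
PIs = {---00, --0-0, --111, -01-1, -010-, 0-1-1, 0-10-, 00-0-, 01--0, 01-1-, 011--, 10-11, 1001-, 1100-}
Coverage chart:
  m0: ---00,--0-0,00-0-
  m1: 00-0- ←essential
  m2: --0-0 ←essential
  m4: ---00,-010-,0-10-,00-0-
  m5: -01-1,-010-,0-1-1,0-10-,00-0-
  m7: --111,-01-1,0-1-1
  m8: ---00,--0-0,01--0
  m10: --0-0,01--0,01-1-
  m11: 01-1- ←essential
  m12: ---00,0-10-,01--0,011--
  m13: 0-1-1,0-10-,011--
  m14: 01--0,01-1-,011--
  m15: --111,0-1-1,01-1-,011--
  m16: ---00,--0-0
  m18: --0-0,1001-
  m19: 10-11,1001-
  m20: ---00,-010-
  m21: -01-1,-010-
  m23: --111,-01-1,10-11
  m24: ---00,--0-0,1100-
  m25: 1100- ←essential
  m26: --0-0 ←essential
  m28: ---00 ←essential
  m31: --111 ←essential
Essential: ---00, --0-0, --111, 00-0-, 01-1-, 1100-
Petrick residual → -01-1, 0-1-1, 10-11
Min cover (9 terms): d'e' + c'e' + cde + b'ce + a'ce + a'b'd' + a'bd + ab'de + abc'd'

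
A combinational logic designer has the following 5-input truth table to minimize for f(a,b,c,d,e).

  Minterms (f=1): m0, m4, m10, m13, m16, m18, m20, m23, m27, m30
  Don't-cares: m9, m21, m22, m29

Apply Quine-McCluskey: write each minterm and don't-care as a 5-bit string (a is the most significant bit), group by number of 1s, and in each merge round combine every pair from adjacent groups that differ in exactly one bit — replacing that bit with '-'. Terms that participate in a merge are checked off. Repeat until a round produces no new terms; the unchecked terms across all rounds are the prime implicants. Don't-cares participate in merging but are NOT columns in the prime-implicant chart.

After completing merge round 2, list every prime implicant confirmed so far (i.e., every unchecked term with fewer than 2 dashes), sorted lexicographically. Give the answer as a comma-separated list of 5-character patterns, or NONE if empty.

-1101, 01-01, 01010, 1-101, 1-110, 11011

size-2^0 implicants → 00000(✓)  00100(✓)  01001(✓)  01010  01101(✓)  10000(✓)  10010(✓)  10100(✓)  10101(✓)  10110(✓)  10111(✓)  11011  11101(✓)  11110(✓)
size-2^1 implicants → -0000(✓)  -0100(✓)  -1101  00-00(✓)  01-01  1-101  1-110  10-00(✓)  10-10(✓)  100-0(✓)  101-0(✓)  101-1(✓)  1010-(✓)  1011-(✓)
size-2^2 implicants → -0-00  10--0  101--
Unchecked terms (primes): -0-00, -1101, 01-01, 01010, 1-101, 1-110, 10--0, 101--, 11011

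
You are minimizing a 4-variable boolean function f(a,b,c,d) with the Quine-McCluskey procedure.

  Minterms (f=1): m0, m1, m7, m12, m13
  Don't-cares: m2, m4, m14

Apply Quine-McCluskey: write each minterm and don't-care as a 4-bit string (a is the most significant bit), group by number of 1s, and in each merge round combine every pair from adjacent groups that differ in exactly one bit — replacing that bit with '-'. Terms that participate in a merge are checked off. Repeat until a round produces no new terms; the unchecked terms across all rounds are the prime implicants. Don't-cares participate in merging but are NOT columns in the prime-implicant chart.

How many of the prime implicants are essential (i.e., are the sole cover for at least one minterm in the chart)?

size-2^0 implicants → 0000(✓)  0001(✓)  0010(✓)  0100(✓)  0111  1100(✓)  1101(✓)  1110(✓)
size-2^1 implicants → -100  0-00  00-0  000-  11-0  110-
Unchecked terms (primes): -100, 0-00, 00-0, 000-, 0111, 11-0, 110-
Minterm coverage:
  m0 ⊆ 0-00,00-0,000-
  m1 ⊆ 000- [E]
  m7 ⊆ 0111 [E]
  m12 ⊆ -100,11-0,110-
  m13 ⊆ 110- [E]
E = {000-, 0111, 110-}

3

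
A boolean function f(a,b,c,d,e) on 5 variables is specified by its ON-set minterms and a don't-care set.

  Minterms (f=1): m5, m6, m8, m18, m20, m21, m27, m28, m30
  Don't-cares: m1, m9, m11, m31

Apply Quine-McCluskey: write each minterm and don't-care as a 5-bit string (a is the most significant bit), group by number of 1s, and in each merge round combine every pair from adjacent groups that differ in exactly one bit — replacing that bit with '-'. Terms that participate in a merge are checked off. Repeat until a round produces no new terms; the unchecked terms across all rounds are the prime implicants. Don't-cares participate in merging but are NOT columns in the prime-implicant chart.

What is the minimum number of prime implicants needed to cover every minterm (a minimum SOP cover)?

7

Round 0: 00001✓ 00101✓ 00110 01000✓ 01001✓ 01011✓ 10010 10100✓ 10101✓ 11011✓ 11100✓ 11110✓ 11111✓
Round 1: -0101 -1011 0-001 00-01 010-1 0100- 1-100 1010- 11-11 111-0 1111-
PIs = {-0101, -1011, 0-001, 00-01, 00110, 010-1, 0100-, 1-100, 10010, 1010-, 11-11, 111-0, 1111-}
Coverage chart:
  m5: -0101,00-01
  m6: 00110 ←essential
  m8: 0100- ←essential
  m18: 10010 ←essential
  m20: 1-100,1010-
  m21: -0101,1010-
  m27: -1011,11-11
  m28: 1-100,111-0
  m30: 111-0,1111-
Essential: 00110, 0100-, 10010
Petrick residual → -0101, -1011, 1-100, 111-0
Min cover (7 terms): b'cd'e + bc'de + a'b'cde' + a'bc'd' + acd'e' + ab'c'de' + abce'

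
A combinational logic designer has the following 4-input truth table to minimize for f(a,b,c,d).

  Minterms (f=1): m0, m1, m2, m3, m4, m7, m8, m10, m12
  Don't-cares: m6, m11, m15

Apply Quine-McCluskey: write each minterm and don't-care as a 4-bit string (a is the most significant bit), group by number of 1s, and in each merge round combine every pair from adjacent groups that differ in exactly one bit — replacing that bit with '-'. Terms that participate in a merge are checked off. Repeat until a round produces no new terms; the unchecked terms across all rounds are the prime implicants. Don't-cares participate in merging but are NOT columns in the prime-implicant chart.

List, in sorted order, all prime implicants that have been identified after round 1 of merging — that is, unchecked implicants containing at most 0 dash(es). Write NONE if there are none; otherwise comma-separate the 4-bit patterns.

[col 0] 0000*, 0001*, 0010*, 0011*, 0100*, 0110*, 0111*, 1000*, 1010*, 1011*, 1100*, 1111*
[col 1] -000*, -010*, -011*, -100*, -111*, 0-00*, 0-10*, 0-11*, 00-0*, 00-1*, 000-*, 001-*, 01-0*, 011-*, 1-00*, 1-11*, 10-0*, 101-*
[col 2] --00, --11, -0-0, -01-, 0--0, 0-1-, 00--
Prime implicants: --00, --11, -0-0, -01-, 0--0, 0-1-, 00--

NONE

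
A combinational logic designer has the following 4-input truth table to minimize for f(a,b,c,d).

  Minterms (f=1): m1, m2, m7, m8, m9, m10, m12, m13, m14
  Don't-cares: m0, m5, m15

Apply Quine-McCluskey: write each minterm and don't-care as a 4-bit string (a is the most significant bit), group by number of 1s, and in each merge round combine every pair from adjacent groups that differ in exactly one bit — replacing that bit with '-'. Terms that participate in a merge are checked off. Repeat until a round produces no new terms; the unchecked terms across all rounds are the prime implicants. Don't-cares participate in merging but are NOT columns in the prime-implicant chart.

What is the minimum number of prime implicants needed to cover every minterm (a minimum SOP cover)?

4

[col 0] 0000*, 0001*, 0010*, 0101*, 0111*, 1000*, 1001*, 1010*, 1100*, 1101*, 1110*, 1111*
[col 1] -000*, -001*, -010*, -101*, -111*, 0-01*, 00-0*, 000-*, 01-1*, 1-00*, 1-01*, 1-10*, 10-0*, 100-*, 11-0*, 11-1*, 110-*, 111-*
[col 2] --01, -0-0, -00-, -1-1, 1--0, 1-0-, 11--
Prime implicants: --01, -0-0, -00-, -1-1, 1--0, 1-0-, 11--
PI chart (minterm → PIs covering it):
  1 | --01,-00-
  2 | -0-0  (sole → essential)
  7 | -1-1  (sole → essential)
  8 | -0-0,-00-,1--0,1-0-
  9 | --01,-00-,1-0-
  10 | -0-0,1--0
  12 | 1--0,1-0-,11--
  13 | --01,-1-1,1-0-,11--
  14 | 1--0,11--
Essential prime implicants: -0-0, -1-1
Petrick residual → --01, 1--0
Minimum SOP uses 4 PIs: c'd + b'd' + bd + ad'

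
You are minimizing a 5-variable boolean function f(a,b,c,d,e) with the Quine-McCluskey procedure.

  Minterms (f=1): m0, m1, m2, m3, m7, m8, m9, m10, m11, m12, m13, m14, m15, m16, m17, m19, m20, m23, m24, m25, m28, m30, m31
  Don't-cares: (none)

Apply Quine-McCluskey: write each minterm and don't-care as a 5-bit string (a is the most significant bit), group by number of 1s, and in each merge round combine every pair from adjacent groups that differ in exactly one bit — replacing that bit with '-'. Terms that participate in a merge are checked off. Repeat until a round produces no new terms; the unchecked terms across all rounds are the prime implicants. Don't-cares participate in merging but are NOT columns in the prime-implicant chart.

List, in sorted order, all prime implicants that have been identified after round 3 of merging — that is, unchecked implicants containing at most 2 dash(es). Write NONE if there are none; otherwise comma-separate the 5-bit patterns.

[col 0] 00000*, 00001*, 00010*, 00011*, 00111*, 01000*, 01001*, 01010*, 01011*, 01100*, 01101*, 01110*, 01111*, 10000*, 10001*, 10011*, 10100*, 10111*, 11000*, 11001*, 11100*, 11110*, 11111*
[col 1] -0000*, -0001*, -0011*, -0111*, -1000*, -1001*, -1100*, -1110*, -1111*, 0-000*, 0-001*, 0-010*, 0-011*, 0-111*, 00-11*, 000-0*, 000-1*, 0000-*, 0001-*, 01-00*, 01-01*, 01-10*, 01-11*, 010-0*, 010-1*, 0100-*, 0101-*, 011-0*, 011-1*, 0110-*, 0111-*, 1-000*, 1-001*, 1-100*, 1-111*, 10-00*, 10-11*, 100-1*, 1000-*, 11-00*, 1100-*, 111-0*, 1111-*
[col 2] --000*, --001*, --111, -0-11, -00-1, -000-*, -1-00, -100-*, -11-0, -111-, 0--11, 0-0-0*, 0-0-1*, 0-00-*, 0-01-*, 000--*, 01--0*, 01--1*, 01-0-*, 01-1-*, 010--*, 011--*, 1--00, 1-00-*
[col 3] --00-, 0-0--, 01---
Prime implicants: --00-, --111, -0-11, -00-1, -1-00, -11-0, -111-, 0--11, 0-0--, 01---, 1--00

--111, -0-11, -00-1, -1-00, -11-0, -111-, 0--11, 1--00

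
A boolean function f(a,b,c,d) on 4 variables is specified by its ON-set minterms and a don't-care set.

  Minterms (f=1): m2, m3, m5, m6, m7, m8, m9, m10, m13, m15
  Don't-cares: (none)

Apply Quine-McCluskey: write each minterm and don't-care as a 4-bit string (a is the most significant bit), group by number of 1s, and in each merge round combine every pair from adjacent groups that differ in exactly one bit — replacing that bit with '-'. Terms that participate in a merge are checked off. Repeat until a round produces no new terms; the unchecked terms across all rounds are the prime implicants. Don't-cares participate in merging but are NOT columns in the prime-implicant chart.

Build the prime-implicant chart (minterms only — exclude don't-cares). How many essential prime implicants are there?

[col 0] 0010*, 0011*, 0101*, 0110*, 0111*, 1000*, 1001*, 1010*, 1101*, 1111*
[col 1] -010, -101*, -111*, 0-10*, 0-11*, 001-*, 01-1*, 011-*, 1-01, 10-0, 100-, 11-1*
[col 2] -1-1, 0-1-
Prime implicants: -010, -1-1, 0-1-, 1-01, 10-0, 100-
PI chart (minterm → PIs covering it):
  2 | -010,0-1-
  3 | 0-1-  (sole → essential)
  5 | -1-1  (sole → essential)
  6 | 0-1-  (sole → essential)
  7 | -1-1,0-1-
  8 | 10-0,100-
  9 | 1-01,100-
  10 | -010,10-0
  13 | -1-1,1-01
  15 | -1-1  (sole → essential)
Essential prime implicants: -1-1, 0-1-

2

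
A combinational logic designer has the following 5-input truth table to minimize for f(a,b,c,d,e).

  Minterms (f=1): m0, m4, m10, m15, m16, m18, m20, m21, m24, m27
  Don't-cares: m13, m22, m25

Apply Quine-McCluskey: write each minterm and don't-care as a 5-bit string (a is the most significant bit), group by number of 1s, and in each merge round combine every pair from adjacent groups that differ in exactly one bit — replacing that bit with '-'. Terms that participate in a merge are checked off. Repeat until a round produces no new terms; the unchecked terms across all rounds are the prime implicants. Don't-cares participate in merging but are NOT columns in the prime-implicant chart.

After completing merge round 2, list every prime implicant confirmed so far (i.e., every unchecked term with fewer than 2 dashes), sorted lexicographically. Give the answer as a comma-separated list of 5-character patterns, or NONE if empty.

01010, 011-1, 1-000, 1010-, 110-1, 1100-

[col 0] 00000*, 00100*, 01010, 01101*, 01111*, 10000*, 10010*, 10100*, 10101*, 10110*, 11000*, 11001*, 11011*
[col 1] -0000*, -0100*, 00-00*, 011-1, 1-000, 10-00*, 10-10*, 100-0*, 101-0*, 1010-, 110-1, 1100-
[col 2] -0-00, 10--0
Prime implicants: -0-00, 01010, 011-1, 1-000, 10--0, 1010-, 110-1, 1100-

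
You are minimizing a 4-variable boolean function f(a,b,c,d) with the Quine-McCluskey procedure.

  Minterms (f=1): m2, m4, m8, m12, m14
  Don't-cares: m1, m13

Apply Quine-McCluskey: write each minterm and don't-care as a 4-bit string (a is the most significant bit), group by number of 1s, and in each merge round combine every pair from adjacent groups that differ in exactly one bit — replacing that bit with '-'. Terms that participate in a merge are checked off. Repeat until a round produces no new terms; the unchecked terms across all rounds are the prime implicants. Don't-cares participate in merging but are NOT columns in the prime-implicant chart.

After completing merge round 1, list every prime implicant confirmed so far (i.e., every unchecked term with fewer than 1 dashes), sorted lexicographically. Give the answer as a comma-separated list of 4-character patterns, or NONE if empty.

0001, 0010

size-2^0 implicants → 0001  0010  0100(✓)  1000(✓)  1100(✓)  1101(✓)  1110(✓)
size-2^1 implicants → -100  1-00  11-0  110-
Unchecked terms (primes): -100, 0001, 0010, 1-00, 11-0, 110-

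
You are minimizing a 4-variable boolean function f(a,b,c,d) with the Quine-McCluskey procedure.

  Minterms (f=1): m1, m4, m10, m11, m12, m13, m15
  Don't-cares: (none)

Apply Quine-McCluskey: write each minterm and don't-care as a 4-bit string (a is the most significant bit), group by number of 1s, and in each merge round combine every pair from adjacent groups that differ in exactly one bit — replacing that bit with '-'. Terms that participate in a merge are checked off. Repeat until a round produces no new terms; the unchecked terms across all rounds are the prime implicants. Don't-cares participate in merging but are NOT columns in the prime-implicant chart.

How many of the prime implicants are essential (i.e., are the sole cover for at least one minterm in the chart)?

3

size-2^0 implicants → 0001  0100(✓)  1010(✓)  1011(✓)  1100(✓)  1101(✓)  1111(✓)
size-2^1 implicants → -100  1-11  101-  11-1  110-
Unchecked terms (primes): -100, 0001, 1-11, 101-, 11-1, 110-
Minterm coverage:
  m1 ⊆ 0001 [E]
  m4 ⊆ -100 [E]
  m10 ⊆ 101- [E]
  m11 ⊆ 1-11,101-
  m12 ⊆ -100,110-
  m13 ⊆ 11-1,110-
  m15 ⊆ 1-11,11-1
E = {-100, 0001, 101-}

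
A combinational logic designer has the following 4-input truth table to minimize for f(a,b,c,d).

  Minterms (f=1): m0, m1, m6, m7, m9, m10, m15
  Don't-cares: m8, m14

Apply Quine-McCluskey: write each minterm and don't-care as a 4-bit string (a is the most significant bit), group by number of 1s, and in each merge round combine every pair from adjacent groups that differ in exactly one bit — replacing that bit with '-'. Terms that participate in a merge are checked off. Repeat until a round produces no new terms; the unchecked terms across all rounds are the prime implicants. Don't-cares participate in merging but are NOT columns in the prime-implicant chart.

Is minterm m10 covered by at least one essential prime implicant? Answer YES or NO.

[col 0] 0000*, 0001*, 0110*, 0111*, 1000*, 1001*, 1010*, 1110*, 1111*
[col 1] -000*, -001*, -110*, -111*, 000-*, 011-*, 1-10, 10-0, 100-*, 111-*
[col 2] -00-, -11-
Prime implicants: -00-, -11-, 1-10, 10-0
PI chart (minterm → PIs covering it):
  0 | -00-  (sole → essential)
  1 | -00-  (sole → essential)
  6 | -11-  (sole → essential)
  7 | -11-  (sole → essential)
  9 | -00-  (sole → essential)
  10 | 1-10,10-0
  15 | -11-  (sole → essential)
Essential prime implicants: -00-, -11-

NO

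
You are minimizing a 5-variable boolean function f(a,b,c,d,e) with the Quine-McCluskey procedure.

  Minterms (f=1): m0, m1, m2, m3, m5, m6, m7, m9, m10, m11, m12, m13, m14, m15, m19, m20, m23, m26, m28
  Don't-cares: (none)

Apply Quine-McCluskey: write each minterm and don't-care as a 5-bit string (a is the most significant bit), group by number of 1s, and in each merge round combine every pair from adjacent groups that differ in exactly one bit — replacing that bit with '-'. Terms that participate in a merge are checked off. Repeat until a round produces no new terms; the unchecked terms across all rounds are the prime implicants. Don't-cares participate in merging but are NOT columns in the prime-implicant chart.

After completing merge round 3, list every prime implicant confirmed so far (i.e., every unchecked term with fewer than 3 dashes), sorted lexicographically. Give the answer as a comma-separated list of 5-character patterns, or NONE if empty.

[col 0] 00000*, 00001*, 00010*, 00011*, 00101*, 00110*, 00111*, 01001*, 01010*, 01011*, 01100*, 01101*, 01110*, 01111*, 10011*, 10100*, 10111*, 11010*, 11100*
[col 1] -0011*, -0111*, -1010, -1100, 0-001*, 0-010*, 0-011*, 0-101*, 0-110*, 0-111*, 00-01*, 00-10*, 00-11*, 000-0*, 000-1*, 0000-*, 0001-*, 001-1*, 0011-*, 01-01*, 01-10*, 01-11*, 010-1*, 0101-*, 011-0*, 011-1*, 0110-*, 0111-*, 1-100, 10-11*
[col 2] -0-11, 0--01*, 0--10*, 0--11*, 0-0-1*, 0-01-*, 0-1-1*, 0-11-*, 00--1*, 00-1-*, 000--, 01--1*, 01-1-*, 011--
[col 3] 0---1, 0--1-
Prime implicants: -0-11, -1010, -1100, 0---1, 0--1-, 000--, 011--, 1-100

-0-11, -1010, -1100, 000--, 011--, 1-100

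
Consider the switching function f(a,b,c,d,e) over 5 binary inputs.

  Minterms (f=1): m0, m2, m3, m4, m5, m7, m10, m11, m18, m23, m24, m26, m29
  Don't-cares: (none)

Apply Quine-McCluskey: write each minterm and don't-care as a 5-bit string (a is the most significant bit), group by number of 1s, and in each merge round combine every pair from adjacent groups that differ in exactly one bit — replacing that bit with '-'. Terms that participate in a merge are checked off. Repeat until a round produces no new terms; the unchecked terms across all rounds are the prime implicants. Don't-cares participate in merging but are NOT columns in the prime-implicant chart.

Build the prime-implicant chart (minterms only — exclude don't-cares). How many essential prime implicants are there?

5

Round 0: 00000✓ 00010✓ 00011✓ 00100✓ 00101✓ 00111✓ 01010✓ 01011✓ 10010✓ 10111✓ 11000✓ 11010✓ 11101
Round 1: -0010✓ -0111 -1010✓ 0-010✓ 0-011✓ 00-00 00-11 000-0 0001-✓ 001-1 0010- 0101-✓ 1-010✓ 110-0
Round 2: --010 0-01-
PIs = {--010, -0111, 0-01-, 00-00, 00-11, 000-0, 001-1, 0010-, 110-0, 11101}
Coverage chart:
  m0: 00-00,000-0
  m2: --010,0-01-,000-0
  m3: 0-01-,00-11
  m4: 00-00,0010-
  m5: 001-1,0010-
  m7: -0111,00-11,001-1
  m10: --010,0-01-
  m11: 0-01- ←essential
  m18: --010 ←essential
  m23: -0111 ←essential
  m24: 110-0 ←essential
  m26: --010,110-0
  m29: 11101 ←essential
Essential: --010, -0111, 0-01-, 110-0, 11101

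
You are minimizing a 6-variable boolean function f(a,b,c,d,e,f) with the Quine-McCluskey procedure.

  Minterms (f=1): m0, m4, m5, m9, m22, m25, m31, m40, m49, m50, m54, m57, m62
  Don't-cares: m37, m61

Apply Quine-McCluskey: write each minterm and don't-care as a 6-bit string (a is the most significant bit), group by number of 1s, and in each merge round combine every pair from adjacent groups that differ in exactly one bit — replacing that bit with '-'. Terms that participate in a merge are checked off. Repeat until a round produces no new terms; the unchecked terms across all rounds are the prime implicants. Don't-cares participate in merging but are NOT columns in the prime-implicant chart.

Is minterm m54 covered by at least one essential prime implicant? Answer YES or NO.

YES

Round 0: 000000✓ 000100✓ 000101✓ 001001✓ 010110✓ 011001✓ 011111 100101✓ 101000 110001✓ 110010✓ 110110✓ 111001✓ 111101✓ 111110✓
Round 1: -00101 -10110 -11001 0-1001 000-00 00010- 11-001 11-110 110-10 111-01
PIs = {-00101, -10110, -11001, 0-1001, 000-00, 00010-, 011111, 101000, 11-001, 11-110, 110-10, 111-01}
Coverage chart:
  m0: 000-00 ←essential
  m4: 000-00,00010-
  m5: -00101,00010-
  m9: 0-1001 ←essential
  m22: -10110 ←essential
  m25: -11001,0-1001
  m31: 011111 ←essential
  m40: 101000 ←essential
  m49: 11-001 ←essential
  m50: 110-10 ←essential
  m54: -10110,11-110,110-10
  m57: -11001,11-001,111-01
  m62: 11-110 ←essential
Essential: -10110, 0-1001, 000-00, 011111, 101000, 11-001, 11-110, 110-10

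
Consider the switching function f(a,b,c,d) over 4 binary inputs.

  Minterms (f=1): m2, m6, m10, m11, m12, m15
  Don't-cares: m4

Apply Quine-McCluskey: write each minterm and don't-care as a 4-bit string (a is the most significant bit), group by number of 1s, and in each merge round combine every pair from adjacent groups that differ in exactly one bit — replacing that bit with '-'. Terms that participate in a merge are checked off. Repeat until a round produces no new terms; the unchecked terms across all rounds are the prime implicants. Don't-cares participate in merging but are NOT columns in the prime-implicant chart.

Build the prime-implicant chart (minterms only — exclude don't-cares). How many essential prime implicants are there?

Round 0: 0010✓ 0100✓ 0110✓ 1010✓ 1011✓ 1100✓ 1111✓
Round 1: -010 -100 0-10 01-0 1-11 101-
PIs = {-010, -100, 0-10, 01-0, 1-11, 101-}
Coverage chart:
  m2: -010,0-10
  m6: 0-10,01-0
  m10: -010,101-
  m11: 1-11,101-
  m12: -100 ←essential
  m15: 1-11 ←essential
Essential: -100, 1-11

2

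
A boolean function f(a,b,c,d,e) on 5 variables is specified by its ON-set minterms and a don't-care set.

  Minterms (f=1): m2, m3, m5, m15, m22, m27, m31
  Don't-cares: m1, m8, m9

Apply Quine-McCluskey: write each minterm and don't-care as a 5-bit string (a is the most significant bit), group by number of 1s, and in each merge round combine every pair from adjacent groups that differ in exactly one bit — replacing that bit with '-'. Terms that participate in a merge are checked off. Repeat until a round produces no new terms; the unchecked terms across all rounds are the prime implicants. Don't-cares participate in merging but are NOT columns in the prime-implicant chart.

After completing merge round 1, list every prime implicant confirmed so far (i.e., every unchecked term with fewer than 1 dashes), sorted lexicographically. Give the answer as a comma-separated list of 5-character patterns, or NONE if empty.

size-2^0 implicants → 00001(✓)  00010(✓)  00011(✓)  00101(✓)  01000(✓)  01001(✓)  01111(✓)  10110  11011(✓)  11111(✓)
size-2^1 implicants → -1111  0-001  00-01  000-1  0001-  0100-  11-11
Unchecked terms (primes): -1111, 0-001, 00-01, 000-1, 0001-, 0100-, 10110, 11-11

10110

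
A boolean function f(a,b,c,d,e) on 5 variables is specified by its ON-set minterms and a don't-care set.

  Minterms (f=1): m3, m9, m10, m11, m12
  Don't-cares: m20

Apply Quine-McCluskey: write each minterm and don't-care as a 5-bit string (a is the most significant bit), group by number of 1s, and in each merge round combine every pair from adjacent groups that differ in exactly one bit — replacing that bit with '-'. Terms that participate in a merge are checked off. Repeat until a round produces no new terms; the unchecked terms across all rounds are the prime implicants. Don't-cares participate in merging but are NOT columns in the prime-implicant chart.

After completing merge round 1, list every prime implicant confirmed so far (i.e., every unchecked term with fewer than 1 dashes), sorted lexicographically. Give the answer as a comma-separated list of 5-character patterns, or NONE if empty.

01100, 10100

Round 0: 00011✓ 01001✓ 01010✓ 01011✓ 01100 10100
Round 1: 0-011 010-1 0101-
PIs = {0-011, 010-1, 0101-, 01100, 10100}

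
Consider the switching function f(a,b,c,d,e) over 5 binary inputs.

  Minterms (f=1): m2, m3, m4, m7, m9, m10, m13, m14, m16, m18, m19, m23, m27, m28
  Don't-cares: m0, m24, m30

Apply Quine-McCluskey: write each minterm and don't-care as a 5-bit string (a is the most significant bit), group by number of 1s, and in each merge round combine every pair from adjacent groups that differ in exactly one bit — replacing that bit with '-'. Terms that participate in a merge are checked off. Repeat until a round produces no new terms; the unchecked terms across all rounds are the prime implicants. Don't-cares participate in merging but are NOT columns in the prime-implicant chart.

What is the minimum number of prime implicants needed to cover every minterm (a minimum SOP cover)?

Round 0: 00000✓ 00010✓ 00011✓ 00100✓ 00111✓ 01001✓ 01010✓ 01101✓ 01110✓ 10000✓ 10010✓ 10011✓ 10111✓ 11000✓ 11011✓ 11100✓ 11110✓
Round 1: -0000✓ -0010✓ -0011✓ -0111✓ -1110 0-010 00-00 00-11✓ 000-0✓ 0001-✓ 01-01 01-10 1-000 1-011 10-11✓ 100-0✓ 1001-✓ 11-00 111-0
Round 2: -0-11 -00-0 -001-
PIs = {-0-11, -00-0, -001-, -1110, 0-010, 00-00, 01-01, 01-10, 1-000, 1-011, 11-00, 111-0}
Coverage chart:
  m2: -00-0,-001-,0-010
  m3: -0-11,-001-
  m4: 00-00 ←essential
  m7: -0-11 ←essential
  m9: 01-01 ←essential
  m10: 0-010,01-10
  m13: 01-01 ←essential
  m14: -1110,01-10
  m16: -00-0,1-000
  m18: -00-0,-001-
  m19: -0-11,-001-,1-011
  m23: -0-11 ←essential
  m27: 1-011 ←essential
  m28: 11-00,111-0
Essential: -0-11, 00-00, 01-01, 1-011
Petrick residual → -00-0, 01-10, 11-00
Min cover (7 terms): b'de + b'c'e' + a'b'd'e' + a'bd'e + a'bde' + ac'de + abd'e'

7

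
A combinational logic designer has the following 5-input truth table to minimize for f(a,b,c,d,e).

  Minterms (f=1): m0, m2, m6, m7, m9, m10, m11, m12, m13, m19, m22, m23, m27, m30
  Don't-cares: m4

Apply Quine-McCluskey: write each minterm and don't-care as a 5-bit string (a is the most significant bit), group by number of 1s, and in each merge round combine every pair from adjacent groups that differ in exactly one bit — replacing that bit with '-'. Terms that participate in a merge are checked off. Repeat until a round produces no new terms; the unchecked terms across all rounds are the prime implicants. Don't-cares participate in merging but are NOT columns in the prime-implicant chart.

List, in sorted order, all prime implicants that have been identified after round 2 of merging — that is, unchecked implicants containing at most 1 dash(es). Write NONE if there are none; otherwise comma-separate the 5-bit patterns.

-1011, 0-010, 0-100, 01-01, 010-1, 0101-, 0110-, 1-011, 1-110, 10-11

size-2^0 implicants → 00000(✓)  00010(✓)  00100(✓)  00110(✓)  00111(✓)  01001(✓)  01010(✓)  01011(✓)  01100(✓)  01101(✓)  10011(✓)  10110(✓)  10111(✓)  11011(✓)  11110(✓)
size-2^1 implicants → -0110(✓)  -0111(✓)  -1011  0-010  0-100  00-00(✓)  00-10(✓)  000-0(✓)  001-0(✓)  0011-(✓)  01-01  010-1  0101-  0110-  1-011  1-110  10-11  1011-(✓)
size-2^2 implicants → -011-  00--0
Unchecked terms (primes): -011-, -1011, 0-010, 0-100, 00--0, 01-01, 010-1, 0101-, 0110-, 1-011, 1-110, 10-11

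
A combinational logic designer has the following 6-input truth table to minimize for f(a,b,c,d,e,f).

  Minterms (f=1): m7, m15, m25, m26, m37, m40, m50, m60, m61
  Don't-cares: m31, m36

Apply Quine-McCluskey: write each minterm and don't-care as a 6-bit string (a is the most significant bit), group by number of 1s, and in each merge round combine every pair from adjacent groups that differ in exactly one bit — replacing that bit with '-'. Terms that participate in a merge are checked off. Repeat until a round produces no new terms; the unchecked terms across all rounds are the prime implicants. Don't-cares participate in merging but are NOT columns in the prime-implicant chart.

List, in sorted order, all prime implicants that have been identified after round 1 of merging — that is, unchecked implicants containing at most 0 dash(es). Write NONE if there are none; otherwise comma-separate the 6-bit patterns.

[col 0] 000111*, 001111*, 011001, 011010, 011111*, 100100*, 100101*, 101000, 110010, 111100*, 111101*
[col 1] 0-1111, 00-111, 10010-, 11110-
Prime implicants: 0-1111, 00-111, 011001, 011010, 10010-, 101000, 110010, 11110-

011001, 011010, 101000, 110010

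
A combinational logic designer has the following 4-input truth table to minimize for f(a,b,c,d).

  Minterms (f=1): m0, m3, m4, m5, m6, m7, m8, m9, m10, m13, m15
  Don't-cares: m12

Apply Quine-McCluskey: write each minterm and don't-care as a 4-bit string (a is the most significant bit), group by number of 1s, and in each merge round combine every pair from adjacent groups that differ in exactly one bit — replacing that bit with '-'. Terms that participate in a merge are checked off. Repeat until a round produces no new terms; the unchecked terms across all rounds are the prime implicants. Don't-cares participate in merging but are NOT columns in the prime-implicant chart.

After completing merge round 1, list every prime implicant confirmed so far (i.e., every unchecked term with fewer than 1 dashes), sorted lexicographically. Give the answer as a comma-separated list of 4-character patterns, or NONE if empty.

[col 0] 0000*, 0011*, 0100*, 0101*, 0110*, 0111*, 1000*, 1001*, 1010*, 1100*, 1101*, 1111*
[col 1] -000*, -100*, -101*, -111*, 0-00*, 0-11, 01-0*, 01-1*, 010-*, 011-*, 1-00*, 1-01*, 10-0, 100-*, 11-1*, 110-*
[col 2] --00, -1-1, -10-, 01--, 1-0-
Prime implicants: --00, -1-1, -10-, 0-11, 01--, 1-0-, 10-0

NONE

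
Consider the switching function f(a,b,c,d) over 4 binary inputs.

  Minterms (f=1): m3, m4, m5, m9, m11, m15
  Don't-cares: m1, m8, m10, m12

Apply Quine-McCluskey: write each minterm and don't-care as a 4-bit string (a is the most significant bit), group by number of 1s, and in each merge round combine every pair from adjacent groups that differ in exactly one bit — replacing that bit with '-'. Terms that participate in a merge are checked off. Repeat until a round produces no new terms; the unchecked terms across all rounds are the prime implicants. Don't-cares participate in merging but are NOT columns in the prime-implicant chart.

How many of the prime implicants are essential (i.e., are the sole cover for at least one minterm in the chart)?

2

[col 0] 0001*, 0011*, 0100*, 0101*, 1000*, 1001*, 1010*, 1011*, 1100*, 1111*
[col 1] -001*, -011*, -100, 0-01, 00-1*, 010-, 1-00, 1-11, 10-0*, 10-1*, 100-*, 101-*
[col 2] -0-1, 10--
Prime implicants: -0-1, -100, 0-01, 010-, 1-00, 1-11, 10--
PI chart (minterm → PIs covering it):
  3 | -0-1  (sole → essential)
  4 | -100,010-
  5 | 0-01,010-
  9 | -0-1,10--
  11 | -0-1,1-11,10--
  15 | 1-11  (sole → essential)
Essential prime implicants: -0-1, 1-11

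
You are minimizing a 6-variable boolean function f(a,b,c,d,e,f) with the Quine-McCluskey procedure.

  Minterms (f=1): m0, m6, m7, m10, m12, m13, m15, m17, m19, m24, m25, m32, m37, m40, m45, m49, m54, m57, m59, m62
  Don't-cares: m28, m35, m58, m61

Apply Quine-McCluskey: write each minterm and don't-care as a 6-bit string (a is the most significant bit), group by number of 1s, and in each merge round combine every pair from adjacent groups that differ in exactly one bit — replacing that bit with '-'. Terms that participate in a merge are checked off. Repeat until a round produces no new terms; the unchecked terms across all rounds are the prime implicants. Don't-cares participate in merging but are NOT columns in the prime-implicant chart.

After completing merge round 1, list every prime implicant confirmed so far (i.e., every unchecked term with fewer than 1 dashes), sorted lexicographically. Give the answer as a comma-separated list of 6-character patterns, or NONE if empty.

size-2^0 implicants → 000000(✓)  000110(✓)  000111(✓)  001010  001100(✓)  001101(✓)  001111(✓)  010001(✓)  010011(✓)  011000(✓)  011001(✓)  011100(✓)  100000(✓)  100011  100101(✓)  101000(✓)  101101(✓)  110001(✓)  110110(✓)  111001(✓)  111010(✓)  111011(✓)  111101(✓)  111110(✓)
size-2^1 implicants → -00000  -01101  -10001(✓)  -11001(✓)  0-1100  00-111  00011-  0011-1  00110-  01-001(✓)  0100-1  011-00  01100-  1-1101  10-000  10-101  11-001(✓)  11-110  111-01  111-10  1110-1  11101-
size-2^2 implicants → -1-001
Unchecked terms (primes): -00000, -01101, -1-001, 0-1100, 00-111, 00011-, 001010, 0011-1, 00110-, 0100-1, 011-00, 01100-, 1-1101, 10-000, 10-101, 100011, 11-110, 111-01, 111-10, 1110-1, 11101-

001010, 100011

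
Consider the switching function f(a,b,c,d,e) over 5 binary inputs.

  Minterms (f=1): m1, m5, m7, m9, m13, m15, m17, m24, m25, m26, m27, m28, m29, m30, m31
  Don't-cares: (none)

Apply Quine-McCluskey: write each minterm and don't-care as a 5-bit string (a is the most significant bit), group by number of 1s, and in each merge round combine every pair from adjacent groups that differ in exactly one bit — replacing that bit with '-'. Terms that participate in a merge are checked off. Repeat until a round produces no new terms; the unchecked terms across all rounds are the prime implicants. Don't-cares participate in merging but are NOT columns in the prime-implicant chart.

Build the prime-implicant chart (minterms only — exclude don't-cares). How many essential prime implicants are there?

3

Round 0: 00001✓ 00101✓ 00111✓ 01001✓ 01101✓ 01111✓ 10001✓ 11000✓ 11001✓ 11010✓ 11011✓ 11100✓ 11101✓ 11110✓ 11111✓
Round 1: -0001✓ -1001✓ -1101✓ -1111✓ 0-001✓ 0-101✓ 0-111✓ 00-01✓ 001-1✓ 01-01✓ 011-1✓ 1-001✓ 11-00✓ 11-01✓ 11-10✓ 11-11✓ 110-0✓ 110-1✓ 1100-✓ 1101-✓ 111-0✓ 111-1✓ 1110-✓ 1111-✓
Round 2: --001 -1-01 -11-1 0--01 0-1-1 11--0✓ 11--1✓ 11-0-✓ 11-1-✓ 110--✓ 111--✓
Round 3: 11---
PIs = {--001, -1-01, -11-1, 0--01, 0-1-1, 11---}
Coverage chart:
  m1: --001,0--01
  m5: 0--01,0-1-1
  m7: 0-1-1 ←essential
  m9: --001,-1-01,0--01
  m13: -1-01,-11-1,0--01,0-1-1
  m15: -11-1,0-1-1
  m17: --001 ←essential
  m24: 11--- ←essential
  m25: --001,-1-01,11---
  m26: 11--- ←essential
  m27: 11--- ←essential
  m28: 11--- ←essential
  m29: -1-01,-11-1,11---
  m30: 11--- ←essential
  m31: -11-1,11---
Essential: --001, 0-1-1, 11---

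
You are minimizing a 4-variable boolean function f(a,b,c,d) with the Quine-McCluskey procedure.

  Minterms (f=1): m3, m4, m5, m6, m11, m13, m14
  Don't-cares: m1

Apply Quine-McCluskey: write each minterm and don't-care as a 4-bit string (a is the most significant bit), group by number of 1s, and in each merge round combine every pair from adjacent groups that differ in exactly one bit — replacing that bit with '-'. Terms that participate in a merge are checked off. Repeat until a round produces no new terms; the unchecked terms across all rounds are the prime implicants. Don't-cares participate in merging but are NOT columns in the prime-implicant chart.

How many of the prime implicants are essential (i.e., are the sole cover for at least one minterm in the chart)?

Round 0: 0001✓ 0011✓ 0100✓ 0101✓ 0110✓ 1011✓ 1101✓ 1110✓
Round 1: -011 -101 -110 0-01 00-1 01-0 010-
PIs = {-011, -101, -110, 0-01, 00-1, 01-0, 010-}
Coverage chart:
  m3: -011,00-1
  m4: 01-0,010-
  m5: -101,0-01,010-
  m6: -110,01-0
  m11: -011 ←essential
  m13: -101 ←essential
  m14: -110 ←essential
Essential: -011, -101, -110

3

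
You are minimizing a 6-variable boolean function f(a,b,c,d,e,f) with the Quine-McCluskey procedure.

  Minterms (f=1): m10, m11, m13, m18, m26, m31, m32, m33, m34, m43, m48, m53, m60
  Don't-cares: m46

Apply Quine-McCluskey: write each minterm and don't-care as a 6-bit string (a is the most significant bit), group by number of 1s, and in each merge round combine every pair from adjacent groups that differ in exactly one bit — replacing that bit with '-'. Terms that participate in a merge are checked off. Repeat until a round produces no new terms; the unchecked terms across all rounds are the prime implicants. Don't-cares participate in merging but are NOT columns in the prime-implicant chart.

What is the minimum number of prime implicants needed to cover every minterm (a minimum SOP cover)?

size-2^0 implicants → 001010(✓)  001011(✓)  001101  010010(✓)  011010(✓)  011111  100000(✓)  100001(✓)  100010(✓)  101011(✓)  101110  110000(✓)  110101  111100
size-2^1 implicants → -01011  0-1010  00101-  01-010  1-0000  1000-0  10000-
Unchecked terms (primes): -01011, 0-1010, 00101-, 001101, 01-010, 011111, 1-0000, 1000-0, 10000-, 101110, 110101, 111100
Minterm coverage:
  m10 ⊆ 0-1010,00101-
  m11 ⊆ -01011,00101-
  m13 ⊆ 001101 [E]
  m18 ⊆ 01-010 [E]
  m26 ⊆ 0-1010,01-010
  m31 ⊆ 011111 [E]
  m32 ⊆ 1-0000,1000-0,10000-
  m33 ⊆ 10000- [E]
  m34 ⊆ 1000-0 [E]
  m43 ⊆ -01011 [E]
  m48 ⊆ 1-0000 [E]
  m53 ⊆ 110101 [E]
  m60 ⊆ 111100 [E]
E = {-01011, 001101, 01-010, 011111, 1-0000, 1000-0, 10000-, 110101, 111100}
Petrick residual → 0-1010
Cover = b'cd'ef + a'cd'ef' + a'b'cde'f + a'bd'ef' + a'bcdef + ac'd'e'f' + ab'c'd'f' + ab'c'd'e' + abc'de'f + abcde'f'  |cover|=10

10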